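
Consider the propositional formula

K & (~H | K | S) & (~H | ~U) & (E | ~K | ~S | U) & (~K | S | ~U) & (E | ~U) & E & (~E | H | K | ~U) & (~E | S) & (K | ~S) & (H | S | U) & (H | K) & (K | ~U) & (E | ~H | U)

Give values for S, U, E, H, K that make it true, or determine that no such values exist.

Unit clause (K) forces K = True.
Unit clause (E) forces E = True.
In (~E | S) only S is left, so S = True.
Set U = True.
  then (~H | ~U) forces H = False.
All clauses satisfied.

S: True, U: True, E: True, H: False, K: True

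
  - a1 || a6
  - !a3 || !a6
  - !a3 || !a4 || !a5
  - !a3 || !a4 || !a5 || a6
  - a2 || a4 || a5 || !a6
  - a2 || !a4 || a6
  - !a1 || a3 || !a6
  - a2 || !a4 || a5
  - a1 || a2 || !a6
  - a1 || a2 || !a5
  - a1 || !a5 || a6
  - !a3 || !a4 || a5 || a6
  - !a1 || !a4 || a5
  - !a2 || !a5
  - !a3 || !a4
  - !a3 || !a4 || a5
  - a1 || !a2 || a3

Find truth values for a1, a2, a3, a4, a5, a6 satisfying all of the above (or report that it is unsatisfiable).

Set a1 = True.
Set a2 = False.
Set a3 = True.
  then (!a3 || !a6) forces a6 = False.
  then (a2 || !a4 || a6) forces a4 = False.
Set a5 = True.
All clauses satisfied.

a1 = True, a2 = False, a3 = True, a4 = False, a5 = True, a6 = False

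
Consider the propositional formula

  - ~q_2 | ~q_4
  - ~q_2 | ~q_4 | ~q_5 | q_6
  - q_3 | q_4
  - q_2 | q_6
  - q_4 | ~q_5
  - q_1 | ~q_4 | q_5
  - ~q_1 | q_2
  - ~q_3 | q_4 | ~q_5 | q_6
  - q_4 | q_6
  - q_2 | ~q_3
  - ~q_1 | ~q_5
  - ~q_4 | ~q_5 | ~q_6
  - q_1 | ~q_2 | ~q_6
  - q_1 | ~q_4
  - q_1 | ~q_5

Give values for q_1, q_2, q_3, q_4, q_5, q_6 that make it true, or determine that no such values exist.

Set q_1 = True.
  then (~q_1 | q_2) forces q_2 = True.
  then (~q_1 | ~q_5) forces q_5 = False.
  then (~q_2 | ~q_4) forces q_4 = False.
  then (q_3 | q_4) forces q_3 = True.
  then (q_4 | q_6) forces q_6 = True.
All clauses satisfied.

q_1: True, q_2: True, q_3: True, q_4: False, q_5: False, q_6: True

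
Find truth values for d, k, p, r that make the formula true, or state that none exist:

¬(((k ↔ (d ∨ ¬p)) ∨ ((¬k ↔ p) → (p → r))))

d = True, k = False, p = True, r = False

  ¬(((k ↔ (d ∨ ¬p)) ∨ ((¬k ↔ p) → (p → r)))) = True
    (k ↔ (d ∨ ¬p)) ∨ ((¬k ↔ p) → (p → r)) = False
      k ↔ (d ∨ ¬p) = False
        d ∨ ¬p = True
          ¬p = False
      (¬k ↔ p) → (p → r) = False
        ¬k ↔ p = True
          ¬k = True
        p → r = False
The formula evaluates to True.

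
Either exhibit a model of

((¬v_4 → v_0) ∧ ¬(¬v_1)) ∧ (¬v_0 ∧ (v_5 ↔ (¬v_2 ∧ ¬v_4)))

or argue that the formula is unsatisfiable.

v_0 = False, v_1 = True, v_2 = True, v_4 = True, v_5 = False

  (¬v_4 → v_0) ∧ ¬(¬v_1) = True
    ¬v_4 → v_0 = True
      ¬v_4 = False
    ¬(¬v_1) = True
      ¬v_1 = False
  ¬v_0 ∧ (v_5 ↔ (¬v_2 ∧ ¬v_4)) = True
    ¬v_0 = True
    v_5 ↔ (¬v_2 ∧ ¬v_4) = True
      ¬v_2 ∧ ¬v_4 = False
        ¬v_2 = False
        ¬v_4 = False
Both conjuncts True, so the formula holds.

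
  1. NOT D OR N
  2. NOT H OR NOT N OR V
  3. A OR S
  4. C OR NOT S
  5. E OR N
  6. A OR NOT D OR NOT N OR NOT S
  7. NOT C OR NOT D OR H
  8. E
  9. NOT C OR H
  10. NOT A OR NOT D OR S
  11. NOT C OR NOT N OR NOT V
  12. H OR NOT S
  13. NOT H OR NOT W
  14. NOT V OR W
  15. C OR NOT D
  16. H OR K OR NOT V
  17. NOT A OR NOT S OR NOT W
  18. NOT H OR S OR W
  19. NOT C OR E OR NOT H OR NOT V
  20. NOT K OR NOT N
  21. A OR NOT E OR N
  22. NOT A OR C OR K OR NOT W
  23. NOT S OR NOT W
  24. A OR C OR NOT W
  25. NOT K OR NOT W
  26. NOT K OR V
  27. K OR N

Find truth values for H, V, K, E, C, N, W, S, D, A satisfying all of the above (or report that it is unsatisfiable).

Unit clause (E) forces E = True.
Set H = False.
  then (NOT C OR H) forces C = False.
  then (H OR NOT S) forces S = False.
  then (C OR NOT D) forces D = False.
  then (A OR S) forces A = True.
Try V = True:
  (NOT V OR W) forces W = True.
  (H OR K OR NOT V) forces K = True.
  clause (NOT K OR NOT W) is falsified — backtrack.
So V = False.
  then (NOT K OR V) forces K = False.
  then (K OR N) forces N = True.
  then (NOT A OR C OR K OR NOT W) forces W = False.
All clauses satisfied.

H: False; V: False; K: False; E: True; C: False; N: True; W: False; S: False; D: False; A: True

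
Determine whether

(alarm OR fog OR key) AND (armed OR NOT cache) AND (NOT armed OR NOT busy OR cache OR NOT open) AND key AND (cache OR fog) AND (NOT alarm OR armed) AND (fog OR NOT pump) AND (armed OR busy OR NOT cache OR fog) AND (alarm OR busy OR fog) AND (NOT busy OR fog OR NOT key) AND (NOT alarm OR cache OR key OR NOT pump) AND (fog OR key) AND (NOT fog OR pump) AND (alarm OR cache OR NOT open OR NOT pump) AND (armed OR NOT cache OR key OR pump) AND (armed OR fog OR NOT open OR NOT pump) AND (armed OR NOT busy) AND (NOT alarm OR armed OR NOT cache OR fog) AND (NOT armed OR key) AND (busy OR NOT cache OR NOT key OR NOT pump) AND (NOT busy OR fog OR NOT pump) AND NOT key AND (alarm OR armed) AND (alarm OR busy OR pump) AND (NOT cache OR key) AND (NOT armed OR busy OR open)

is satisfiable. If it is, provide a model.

Case key = True:
  Clause (NOT key) is falsified — contradiction.
Case key = False:
  Clause (key) is falsified — contradiction.
Both cases fail, so the formula is unsatisfiable.

UNSATISFIABLE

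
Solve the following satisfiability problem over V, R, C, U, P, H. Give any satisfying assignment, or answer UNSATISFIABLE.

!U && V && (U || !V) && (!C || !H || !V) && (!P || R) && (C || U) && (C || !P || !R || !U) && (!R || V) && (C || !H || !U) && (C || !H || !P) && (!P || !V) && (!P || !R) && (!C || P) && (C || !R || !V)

No satisfying assignment exists.

Case V = True:
  (!U) forces U = False.
  Clause (U || !V) is falsified — contradiction.
Case V = False:
  Clause (V) is falsified — contradiction.
Both cases fail, so the formula is unsatisfiable.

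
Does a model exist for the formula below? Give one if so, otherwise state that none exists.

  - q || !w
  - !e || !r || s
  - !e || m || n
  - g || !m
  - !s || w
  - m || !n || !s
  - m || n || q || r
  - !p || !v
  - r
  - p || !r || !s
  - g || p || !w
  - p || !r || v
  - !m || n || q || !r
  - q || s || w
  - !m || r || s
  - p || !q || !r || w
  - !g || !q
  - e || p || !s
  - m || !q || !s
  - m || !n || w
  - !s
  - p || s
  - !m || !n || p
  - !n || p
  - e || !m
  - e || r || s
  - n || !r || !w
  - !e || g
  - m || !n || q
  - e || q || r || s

m = False, r = True, q = True, v = False, e = False, p = True, n = True, w = True, s = False, g = False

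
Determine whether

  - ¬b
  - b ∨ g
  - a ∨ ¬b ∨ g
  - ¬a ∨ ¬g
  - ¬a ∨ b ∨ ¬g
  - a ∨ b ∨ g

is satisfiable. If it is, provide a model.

g = True; a = False; b = False

Unit clause (¬b) forces b = False.
In (b ∨ g) only g is left, so g = True.
In (¬a ∨ ¬g) only ¬a is left, so a = False.
Check each clause:
  (¬b): ¬b holds.
  (b ∨ g): g holds.
  (a ∨ ¬b ∨ g): ¬b holds.
  (¬a ∨ ¬g): ¬a holds.
  (¬a ∨ b ∨ ¬g): ¬a holds.
  (a ∨ b ∨ g): g holds.
All clauses satisfied.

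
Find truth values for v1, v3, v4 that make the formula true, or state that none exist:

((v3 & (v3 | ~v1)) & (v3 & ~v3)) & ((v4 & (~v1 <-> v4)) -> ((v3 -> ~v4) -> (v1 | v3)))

Case v3 = True: the conjunct ~v3 is False.
Case v3 = False: the conjunct v3 is False.
Both cases fail — unsatisfiable.

Unsatisfiable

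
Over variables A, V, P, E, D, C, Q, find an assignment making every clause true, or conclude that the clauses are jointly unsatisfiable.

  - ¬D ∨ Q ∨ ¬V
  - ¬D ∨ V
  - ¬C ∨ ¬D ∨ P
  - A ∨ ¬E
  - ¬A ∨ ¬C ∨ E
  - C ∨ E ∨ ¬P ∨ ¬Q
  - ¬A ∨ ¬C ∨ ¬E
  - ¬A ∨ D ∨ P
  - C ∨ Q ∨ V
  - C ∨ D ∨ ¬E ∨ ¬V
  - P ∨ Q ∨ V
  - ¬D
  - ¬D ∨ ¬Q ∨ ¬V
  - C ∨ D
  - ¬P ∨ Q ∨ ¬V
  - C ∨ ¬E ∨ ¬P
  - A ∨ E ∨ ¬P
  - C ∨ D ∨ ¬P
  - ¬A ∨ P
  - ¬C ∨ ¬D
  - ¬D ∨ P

Unit clause (¬D) forces D = False.
In (C ∨ D) only C is left, so C = True.
Try A = True:
  (¬A ∨ ¬C ∨ E) forces E = True.
  clause (¬A ∨ ¬C ∨ ¬E) is falsified — backtrack.
So A = False.
  then (A ∨ ¬E) forces E = False.
  then (A ∨ E ∨ ¬P) forces P = False.
Set V = True.
Set Q = True.
All clauses satisfied.

A: False, V: True, P: False, E: False, D: False, C: True, Q: True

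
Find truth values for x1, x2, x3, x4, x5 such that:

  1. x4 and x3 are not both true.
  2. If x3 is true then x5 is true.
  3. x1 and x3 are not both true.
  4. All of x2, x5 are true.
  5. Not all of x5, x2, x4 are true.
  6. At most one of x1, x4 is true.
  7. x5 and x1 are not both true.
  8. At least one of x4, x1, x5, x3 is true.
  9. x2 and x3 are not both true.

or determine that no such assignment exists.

x1=F, x2=T, x3=F, x4=F, x5=T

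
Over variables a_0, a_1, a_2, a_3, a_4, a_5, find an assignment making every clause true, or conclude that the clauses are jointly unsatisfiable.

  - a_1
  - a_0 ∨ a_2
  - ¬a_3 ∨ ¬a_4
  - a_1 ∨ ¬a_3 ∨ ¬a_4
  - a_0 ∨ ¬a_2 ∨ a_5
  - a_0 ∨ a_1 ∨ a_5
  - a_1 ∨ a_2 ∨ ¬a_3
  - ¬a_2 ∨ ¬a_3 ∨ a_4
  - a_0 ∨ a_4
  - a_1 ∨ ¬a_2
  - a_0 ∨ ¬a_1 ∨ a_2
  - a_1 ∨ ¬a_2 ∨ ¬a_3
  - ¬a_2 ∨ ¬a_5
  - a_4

Unit clause (a_1) forces a_1 = True.
Unit clause (a_4) forces a_4 = True.
In (¬a_3 ∨ ¬a_4) only ¬a_3 is left, so a_3 = False.
Try a_0 = False:
  (a_0 ∨ a_2) forces a_2 = True.
  (a_0 ∨ ¬a_2 ∨ a_5) forces a_5 = True.
  clause (¬a_2 ∨ ¬a_5) is falsified — backtrack.
So a_0 = True.
Set a_2 = True.
  then (¬a_2 ∨ ¬a_5) forces a_5 = False.
All clauses satisfied.

a_0: True, a_1: True, a_2: True, a_3: False, a_4: True, a_5: False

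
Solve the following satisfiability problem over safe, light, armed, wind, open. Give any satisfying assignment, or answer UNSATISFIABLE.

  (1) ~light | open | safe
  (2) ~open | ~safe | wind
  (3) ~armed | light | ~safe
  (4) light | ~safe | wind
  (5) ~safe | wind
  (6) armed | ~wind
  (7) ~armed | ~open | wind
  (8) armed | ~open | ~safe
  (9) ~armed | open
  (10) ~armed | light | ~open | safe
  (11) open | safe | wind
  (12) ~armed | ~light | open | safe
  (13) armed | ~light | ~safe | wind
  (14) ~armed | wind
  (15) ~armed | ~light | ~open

safe: False, light: True, armed: False, wind: False, open: True

Try safe = True:
  (~safe | wind) forces wind = True.
  (armed | ~wind) forces armed = True.
  (~armed | light | ~safe) forces light = True.
  (~armed | open) forces open = True.
  clause (~armed | ~light | ~open) is falsified — backtrack.
So safe = False.
Set light = True.
  then (~light | open | safe) forces open = True.
  then (~armed | ~light | ~open) forces armed = False.
  then (armed | ~wind) forces wind = False.
All clauses satisfied.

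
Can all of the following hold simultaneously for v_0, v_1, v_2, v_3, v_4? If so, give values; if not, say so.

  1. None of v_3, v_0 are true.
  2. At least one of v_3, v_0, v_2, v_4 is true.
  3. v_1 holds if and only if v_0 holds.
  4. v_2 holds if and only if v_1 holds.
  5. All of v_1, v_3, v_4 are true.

Case v_3 = True:
  Constraint (1) is violated (v_3=T) — contradiction.
Case v_3 = False:
  Constraint (5) is violated (v_3=F) — contradiction.
Both cases fail — unsatisfiable.

The formula is unsatisfiable.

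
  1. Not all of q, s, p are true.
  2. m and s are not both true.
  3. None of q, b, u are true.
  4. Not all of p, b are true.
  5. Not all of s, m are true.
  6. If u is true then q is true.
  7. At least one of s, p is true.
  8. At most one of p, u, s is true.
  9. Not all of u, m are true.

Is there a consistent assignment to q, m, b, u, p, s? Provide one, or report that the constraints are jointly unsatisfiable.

q=F, m=T, b=F, u=F, p=T, s=F

  (1) {q, s, p}: 1/3 true — not all ✓
  (2) m=T, s=F — not both ✓
  (3) {q, b, u}: 0 true — none ✓
  (4) {p, b}: 1/2 true — not all ✓
  (5) {s, m}: 1/2 true — not all ✓
  (6) u=F ⇒ q: vacuous ✓
  (7) {s, p}: 1 true — at least one ✓
  (8) {p, u, s}: 1 true — at most one ✓
  (9) {u, m}: 1/2 true — not all ✓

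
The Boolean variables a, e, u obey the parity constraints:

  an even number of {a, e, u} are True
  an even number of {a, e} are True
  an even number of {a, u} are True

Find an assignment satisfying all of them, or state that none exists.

a = False, e = False, u = False

{a, e, u}: 0 true → even ✓
{a, e}: 0 true → even ✓
{a, u}: 0 true → even ✓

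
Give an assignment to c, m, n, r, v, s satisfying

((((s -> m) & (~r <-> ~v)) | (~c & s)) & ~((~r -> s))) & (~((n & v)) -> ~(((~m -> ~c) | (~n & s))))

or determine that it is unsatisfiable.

c = True, m = False, n = True, r = False, v = False, s = False

  (((s -> m) & (~r <-> ~v)) | (~c & s)) & ~((~r -> s)) = True
    ((s -> m) & (~r <-> ~v)) | (~c & s) = True
      (s -> m) & (~r <-> ~v) = True
        s -> m = True
        ~r <-> ~v = True
          ~r = True
          ~v = True
      ~c & s = False
        ~c = False
    ~((~r -> s)) = True
      ~r -> s = False
        ~r = True
  ~((n & v)) -> ~(((~m -> ~c) | (~n & s))) = True
    ~((n & v)) = True
      n & v = False
    ~(((~m -> ~c) | (~n & s))) = True
      (~m -> ~c) | (~n & s) = False
        ~m -> ~c = False
          ~m = True
          ~c = False
        ~n & s = False
          ~n = False
Both conjuncts True, so the formula holds.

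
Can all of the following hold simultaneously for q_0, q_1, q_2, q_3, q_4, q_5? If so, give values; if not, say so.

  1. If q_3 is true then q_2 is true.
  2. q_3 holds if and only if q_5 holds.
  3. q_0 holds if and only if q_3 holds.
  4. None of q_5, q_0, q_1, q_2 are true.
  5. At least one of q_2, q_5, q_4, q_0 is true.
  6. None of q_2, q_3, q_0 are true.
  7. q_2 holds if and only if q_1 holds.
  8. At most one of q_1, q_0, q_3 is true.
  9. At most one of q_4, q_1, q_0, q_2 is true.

q_0 = False, q_1 = False, q_2 = False, q_3 = False, q_4 = True, q_5 = False

  (1) q_3=F ⇒ q_2: vacuous ✓
  (2) q_3=F, q_5=F — same ✓
  (3) q_0=F, q_3=F — same ✓
  (4) {q_5, q_0, q_1, q_2}: 0 true — none ✓
  (5) {q_2, q_5, q_4, q_0}: 1 true — at least one ✓
  (6) {q_2, q_3, q_0}: 0 true — none ✓
  (7) q_2=F, q_1=F — same ✓
  (8) {q_1, q_0, q_3}: 0 true — at most one ✓
  (9) {q_4, q_1, q_0, q_2}: 1 true — at most one ✓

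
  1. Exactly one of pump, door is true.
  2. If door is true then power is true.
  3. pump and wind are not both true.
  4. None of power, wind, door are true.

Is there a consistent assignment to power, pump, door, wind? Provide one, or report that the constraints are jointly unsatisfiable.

power = False, pump = True, door = False, wind = False

  (1) {pump, door}: 1 true — exactly one ✓
  (2) door=F ⇒ power: vacuous ✓
  (3) pump=T, wind=F — not both ✓
  (4) {power, wind, door}: 0 true — none ✓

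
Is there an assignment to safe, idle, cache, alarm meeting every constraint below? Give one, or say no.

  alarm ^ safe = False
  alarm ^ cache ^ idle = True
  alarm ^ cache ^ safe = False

safe=T; idle=F; cache=F; alarm=T

alarm ^ safe = T ^ T = False ✓
alarm ^ cache ^ idle = T ^ F ^ F = True ✓
alarm ^ cache ^ safe = T ^ F ^ T = False ✓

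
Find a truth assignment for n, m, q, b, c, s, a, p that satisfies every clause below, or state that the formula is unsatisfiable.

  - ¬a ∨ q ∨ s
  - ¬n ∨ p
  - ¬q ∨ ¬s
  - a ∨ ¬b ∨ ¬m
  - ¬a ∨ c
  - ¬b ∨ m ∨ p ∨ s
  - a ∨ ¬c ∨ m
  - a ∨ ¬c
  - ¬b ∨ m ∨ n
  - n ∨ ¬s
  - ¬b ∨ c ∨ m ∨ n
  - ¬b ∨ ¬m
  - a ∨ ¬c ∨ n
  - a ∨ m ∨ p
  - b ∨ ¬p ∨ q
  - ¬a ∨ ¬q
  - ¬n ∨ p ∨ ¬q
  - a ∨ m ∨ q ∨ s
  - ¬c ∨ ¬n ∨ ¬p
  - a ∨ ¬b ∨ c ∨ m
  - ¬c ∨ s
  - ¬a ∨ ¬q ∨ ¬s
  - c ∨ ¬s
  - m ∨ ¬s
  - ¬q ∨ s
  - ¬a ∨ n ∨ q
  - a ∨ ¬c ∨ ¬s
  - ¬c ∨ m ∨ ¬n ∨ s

n=F, m=T, q=F, b=F, c=F, s=F, a=F, p=F

Set n = False.
  then (n ∨ ¬s) forces s = False.
  then (¬c ∨ s) forces c = False.
  then (¬q ∨ s) forces q = False.
  then (¬a ∨ n ∨ q) forces a = False.
  then (a ∨ m ∨ q ∨ s) forces m = True.
  then (a ∨ ¬b ∨ ¬m) forces b = False.
  then (b ∨ ¬p ∨ q) forces p = False.
All clauses satisfied.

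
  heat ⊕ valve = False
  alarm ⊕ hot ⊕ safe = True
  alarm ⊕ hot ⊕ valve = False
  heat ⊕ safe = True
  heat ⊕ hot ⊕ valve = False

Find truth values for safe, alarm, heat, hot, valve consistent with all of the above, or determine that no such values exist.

safe = True, alarm = False, heat = False, hot = False, valve = False

heat ⊕ valve = F ⊕ F = False ✓
alarm ⊕ hot ⊕ safe = F ⊕ F ⊕ T = True ✓
alarm ⊕ hot ⊕ valve = F ⊕ F ⊕ F = False ✓
heat ⊕ safe = F ⊕ T = True ✓
heat ⊕ hot ⊕ valve = F ⊕ F ⊕ F = False ✓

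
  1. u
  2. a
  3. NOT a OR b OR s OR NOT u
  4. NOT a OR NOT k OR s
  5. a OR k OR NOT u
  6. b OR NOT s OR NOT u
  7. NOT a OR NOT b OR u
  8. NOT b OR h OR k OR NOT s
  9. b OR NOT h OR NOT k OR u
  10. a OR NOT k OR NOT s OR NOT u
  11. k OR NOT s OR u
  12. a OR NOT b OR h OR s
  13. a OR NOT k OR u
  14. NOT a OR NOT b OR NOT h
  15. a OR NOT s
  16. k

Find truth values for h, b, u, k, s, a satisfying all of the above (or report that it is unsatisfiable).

h=F, b=T, u=T, k=T, s=T, a=T

Unit clause (u) forces u = True.
Unit clause (a) forces a = True.
Unit clause (k) forces k = True.
In (NOT a OR NOT k OR s) only s is left, so s = True.
In (b OR NOT s OR NOT u) only b is left, so b = True.
In (NOT a OR NOT b OR NOT h) only NOT h is left, so h = False.
All clauses satisfied.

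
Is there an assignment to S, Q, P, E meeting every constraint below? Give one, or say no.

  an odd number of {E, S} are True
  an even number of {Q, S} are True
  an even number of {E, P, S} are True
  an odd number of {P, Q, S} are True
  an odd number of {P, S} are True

S: False, Q: False, P: True, E: True

{E, S}: 1 true → odd ✓
{Q, S}: 0 true → even ✓
{E, P, S}: 2 true → even ✓
{P, Q, S}: 1 true → odd ✓
{P, S}: 1 true → odd ✓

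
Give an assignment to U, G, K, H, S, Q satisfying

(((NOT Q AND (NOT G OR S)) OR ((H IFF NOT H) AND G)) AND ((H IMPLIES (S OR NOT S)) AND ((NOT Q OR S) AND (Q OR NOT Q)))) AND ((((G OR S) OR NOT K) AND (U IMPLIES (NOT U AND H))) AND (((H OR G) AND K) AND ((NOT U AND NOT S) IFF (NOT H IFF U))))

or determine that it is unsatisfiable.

U = False, G = True, K = True, H = False, S = True, Q = False

  ((NOT Q AND (NOT G OR S)) OR ((H IFF NOT H) AND G)) AND ((H IMPLIES (S OR NOT S)) AND ((NOT Q OR S) AND (Q OR NOT Q))) = True
    (NOT Q AND (NOT G OR S)) OR ((H IFF NOT H) AND G) = True
      NOT Q AND (NOT G OR S) = True
        NOT Q = True
        NOT G OR S = True
          NOT G = False
      (H IFF NOT H) AND G = False
        H IFF NOT H = False
          NOT H = True
    (H IMPLIES (S OR NOT S)) AND ((NOT Q OR S) AND (Q OR NOT Q)) = True
      H IMPLIES (S OR NOT S) = True
        S OR NOT S = True
          NOT S = False
      (NOT Q OR S) AND (Q OR NOT Q) = True
        NOT Q OR S = True
          NOT Q = True
        Q OR NOT Q = True
          NOT Q = True
  (((G OR S) OR NOT K) AND (U IMPLIES (NOT U AND H))) AND (((H OR G) AND K) AND ((NOT U AND NOT S) IFF (NOT H IFF U))) = True
    ((G OR S) OR NOT K) AND (U IMPLIES (NOT U AND H)) = True
      (G OR S) OR NOT K = True
        G OR S = True
        NOT K = False
      U IMPLIES (NOT U AND H) = True
        NOT U AND H = False
          NOT U = True
    ((H OR G) AND K) AND ((NOT U AND NOT S) IFF (NOT H IFF U)) = True
      (H OR G) AND K = True
        H OR G = True
      (NOT U AND NOT S) IFF (NOT H IFF U) = True
        NOT U AND NOT S = False
          NOT U = True
          NOT S = False
        NOT H IFF U = False
          NOT H = True
Both conjuncts True, so the formula holds.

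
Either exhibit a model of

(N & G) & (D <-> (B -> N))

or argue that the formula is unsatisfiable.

N=T; G=T; D=T; B=F

  N & G = True
  D <-> (B -> N) = True
    B -> N = True
Both conjuncts True, so the formula holds.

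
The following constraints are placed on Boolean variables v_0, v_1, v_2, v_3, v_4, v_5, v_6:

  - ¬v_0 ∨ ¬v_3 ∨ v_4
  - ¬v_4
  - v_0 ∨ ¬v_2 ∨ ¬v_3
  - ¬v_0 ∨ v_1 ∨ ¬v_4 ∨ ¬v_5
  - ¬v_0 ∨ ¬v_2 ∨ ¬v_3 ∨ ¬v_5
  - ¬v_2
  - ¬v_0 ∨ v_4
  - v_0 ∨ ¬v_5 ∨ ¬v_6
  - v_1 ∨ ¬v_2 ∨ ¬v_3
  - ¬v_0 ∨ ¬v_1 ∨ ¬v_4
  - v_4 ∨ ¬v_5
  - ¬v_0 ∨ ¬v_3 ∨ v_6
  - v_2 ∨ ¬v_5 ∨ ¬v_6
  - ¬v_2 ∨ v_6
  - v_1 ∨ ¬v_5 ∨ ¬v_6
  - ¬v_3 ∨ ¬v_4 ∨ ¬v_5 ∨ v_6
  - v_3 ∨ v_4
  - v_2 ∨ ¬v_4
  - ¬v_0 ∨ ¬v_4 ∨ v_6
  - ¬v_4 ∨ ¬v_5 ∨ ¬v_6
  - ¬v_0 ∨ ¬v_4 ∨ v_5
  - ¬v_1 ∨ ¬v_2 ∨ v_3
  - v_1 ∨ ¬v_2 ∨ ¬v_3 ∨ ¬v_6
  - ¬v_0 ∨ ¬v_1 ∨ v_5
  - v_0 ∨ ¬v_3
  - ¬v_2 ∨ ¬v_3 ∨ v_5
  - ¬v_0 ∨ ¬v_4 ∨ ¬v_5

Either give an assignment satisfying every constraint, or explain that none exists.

Case v_3 = True:
  (¬v_4) forces v_4 = False.
  (¬v_0 ∨ ¬v_3 ∨ v_4) forces v_0 = False.
  Clause (v_0 ∨ ¬v_3) is falsified — contradiction.
Case v_3 = False:
  (¬v_4) forces v_4 = False.
  Clause (v_3 ∨ v_4) is falsified — contradiction.
Both cases fail, so the formula is unsatisfiable.

No satisfying assignment exists.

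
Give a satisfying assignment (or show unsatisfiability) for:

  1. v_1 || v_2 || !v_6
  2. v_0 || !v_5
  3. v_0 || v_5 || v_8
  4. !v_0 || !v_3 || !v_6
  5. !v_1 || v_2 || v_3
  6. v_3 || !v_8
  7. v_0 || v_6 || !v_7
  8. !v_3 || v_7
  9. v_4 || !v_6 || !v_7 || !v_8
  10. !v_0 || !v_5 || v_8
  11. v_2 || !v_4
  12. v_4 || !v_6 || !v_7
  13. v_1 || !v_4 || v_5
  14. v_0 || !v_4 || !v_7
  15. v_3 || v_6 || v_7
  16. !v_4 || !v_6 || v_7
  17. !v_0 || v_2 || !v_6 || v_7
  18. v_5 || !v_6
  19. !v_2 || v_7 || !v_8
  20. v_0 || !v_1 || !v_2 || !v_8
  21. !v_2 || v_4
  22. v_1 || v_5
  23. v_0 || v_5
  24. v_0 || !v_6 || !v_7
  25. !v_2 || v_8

v_0 = True, v_1 = True, v_2 = True, v_3 = True, v_4 = True, v_5 = True, v_6 = False, v_7 = True, v_8 = True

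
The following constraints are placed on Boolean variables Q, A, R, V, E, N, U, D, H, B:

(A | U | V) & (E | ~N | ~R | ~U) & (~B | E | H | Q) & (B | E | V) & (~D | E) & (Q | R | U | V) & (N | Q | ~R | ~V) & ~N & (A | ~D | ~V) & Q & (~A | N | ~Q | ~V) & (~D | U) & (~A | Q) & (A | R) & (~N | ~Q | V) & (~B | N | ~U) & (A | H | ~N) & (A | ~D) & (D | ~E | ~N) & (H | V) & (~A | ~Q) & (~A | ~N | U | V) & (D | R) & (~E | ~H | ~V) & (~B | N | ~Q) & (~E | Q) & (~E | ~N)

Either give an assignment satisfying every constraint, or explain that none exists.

Unit clause (~N) forces N = False.
Unit clause (Q) forces Q = True.
In (~A | ~Q) only ~A is left, so A = False.
In (~B | N | ~Q) only ~B is left, so B = False.
In (A | R) only R is left, so R = True.
In (A | ~D) only ~D is left, so D = False.
Set V = True.
Set E = False.
Set U = False.
Set H = True.
All clauses satisfied.

Q = True; A = False; R = True; V = True; E = False; N = False; U = False; D = False; H = True; B = False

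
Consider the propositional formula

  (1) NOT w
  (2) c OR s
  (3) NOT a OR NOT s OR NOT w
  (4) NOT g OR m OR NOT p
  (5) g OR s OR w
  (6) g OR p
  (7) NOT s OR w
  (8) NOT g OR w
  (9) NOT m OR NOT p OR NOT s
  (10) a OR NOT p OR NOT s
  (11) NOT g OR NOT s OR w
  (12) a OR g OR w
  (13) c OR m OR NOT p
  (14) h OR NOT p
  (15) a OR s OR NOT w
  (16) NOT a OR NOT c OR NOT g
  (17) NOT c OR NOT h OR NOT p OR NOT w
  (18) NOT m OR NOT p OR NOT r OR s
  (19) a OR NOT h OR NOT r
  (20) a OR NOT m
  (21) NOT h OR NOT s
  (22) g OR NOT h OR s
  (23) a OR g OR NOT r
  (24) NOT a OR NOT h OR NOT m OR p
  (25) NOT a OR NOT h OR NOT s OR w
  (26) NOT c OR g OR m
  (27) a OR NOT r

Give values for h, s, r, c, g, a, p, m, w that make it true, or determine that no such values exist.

UNSATISFIABLE

Case g = True:
  (NOT w) forces w = False.
  Clause (NOT g OR w) is falsified — contradiction.
Case g = False:
  (NOT w) forces w = False.
  (g OR s OR w) forces s = True.
  Clause (NOT s OR w) is falsified — contradiction.
Both cases fail, so the formula is unsatisfiable.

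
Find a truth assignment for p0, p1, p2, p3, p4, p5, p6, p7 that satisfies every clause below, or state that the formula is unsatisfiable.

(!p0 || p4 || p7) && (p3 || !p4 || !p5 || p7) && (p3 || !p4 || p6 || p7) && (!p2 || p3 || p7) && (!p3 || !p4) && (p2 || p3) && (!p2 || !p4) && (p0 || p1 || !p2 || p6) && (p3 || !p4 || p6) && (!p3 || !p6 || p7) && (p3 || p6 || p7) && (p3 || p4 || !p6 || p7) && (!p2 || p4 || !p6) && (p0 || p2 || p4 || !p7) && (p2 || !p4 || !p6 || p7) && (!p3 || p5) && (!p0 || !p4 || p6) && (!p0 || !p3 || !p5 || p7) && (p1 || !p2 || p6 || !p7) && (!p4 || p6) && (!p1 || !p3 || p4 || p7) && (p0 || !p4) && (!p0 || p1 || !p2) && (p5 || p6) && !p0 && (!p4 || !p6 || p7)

p0 = False; p1 = False; p2 = False; p3 = True; p4 = False; p5 = True; p6 = False; p7 = False

Unit clause (!p0) forces p0 = False.
In (p0 || !p4) only !p4 is left, so p4 = False.
Set p1 = False.
Set p2 = False.
  then (p2 || p3) forces p3 = True.
  then (p0 || p2 || p4 || !p7) forces p7 = False.
  then (!p3 || p5) forces p5 = True.
  then (!p3 || !p6 || p7) forces p6 = False.
All clauses satisfied.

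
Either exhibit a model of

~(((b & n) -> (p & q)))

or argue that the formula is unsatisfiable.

b: True, n: True, p: False, q: True

  ~(((b & n) -> (p & q))) = True
    (b & n) -> (p & q) = False
      b & n = True
      p & q = False
The formula evaluates to True.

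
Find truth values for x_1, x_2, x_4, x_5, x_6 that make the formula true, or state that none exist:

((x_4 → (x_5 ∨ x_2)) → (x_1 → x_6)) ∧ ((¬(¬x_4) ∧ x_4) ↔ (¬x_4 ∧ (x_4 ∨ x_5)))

x_1=F; x_2=T; x_4=F; x_5=F; x_6=T

  (x_4 → (x_5 ∨ x_2)) → (x_1 → x_6) = True
    x_4 → (x_5 ∨ x_2) = True
      x_5 ∨ x_2 = True
    x_1 → x_6 = True
  (¬(¬x_4) ∧ x_4) ↔ (¬x_4 ∧ (x_4 ∨ x_5)) = True
    ¬(¬x_4) ∧ x_4 = False
      ¬(¬x_4) = False
        ¬x_4 = True
    ¬x_4 ∧ (x_4 ∨ x_5) = False
      ¬x_4 = True
      x_4 ∨ x_5 = False
Both conjuncts True, so the formula holds.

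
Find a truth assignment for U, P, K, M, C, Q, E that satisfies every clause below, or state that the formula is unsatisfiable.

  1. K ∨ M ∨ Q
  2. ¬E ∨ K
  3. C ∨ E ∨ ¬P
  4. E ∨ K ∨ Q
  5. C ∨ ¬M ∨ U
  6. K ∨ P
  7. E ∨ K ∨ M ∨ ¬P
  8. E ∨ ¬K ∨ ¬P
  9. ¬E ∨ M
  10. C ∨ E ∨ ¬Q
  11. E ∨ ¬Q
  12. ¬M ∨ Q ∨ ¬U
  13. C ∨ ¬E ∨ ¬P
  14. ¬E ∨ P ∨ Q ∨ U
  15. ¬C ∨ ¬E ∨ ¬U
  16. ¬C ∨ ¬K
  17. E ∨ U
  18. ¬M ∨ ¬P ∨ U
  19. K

U: True, P: False, K: True, M: False, C: False, Q: False, E: False

Unit clause (K) forces K = True.
In (¬C ∨ ¬K) only ¬C is left, so C = False.
Try U = False:
  (C ∨ ¬M ∨ U) forces M = False.
  (¬E ∨ M) forces E = False.
  clause (E ∨ U) is falsified — backtrack.
So U = True.
Set P = False.
Set M = False.
  then (¬E ∨ M) forces E = False.
  then (C ∨ E ∨ ¬Q) forces Q = False.
All clauses satisfied.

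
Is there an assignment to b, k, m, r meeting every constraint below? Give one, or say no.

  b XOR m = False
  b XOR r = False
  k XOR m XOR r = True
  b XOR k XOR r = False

Unsatisfiable — no assignment works.

Adding constraints 1, 3, 4 mod 2: every variable appears an even number of times on the left, so the left side is 0.
But the right sides sum to 1 (mod 2). 0 ≠ 1 — the system is inconsistent.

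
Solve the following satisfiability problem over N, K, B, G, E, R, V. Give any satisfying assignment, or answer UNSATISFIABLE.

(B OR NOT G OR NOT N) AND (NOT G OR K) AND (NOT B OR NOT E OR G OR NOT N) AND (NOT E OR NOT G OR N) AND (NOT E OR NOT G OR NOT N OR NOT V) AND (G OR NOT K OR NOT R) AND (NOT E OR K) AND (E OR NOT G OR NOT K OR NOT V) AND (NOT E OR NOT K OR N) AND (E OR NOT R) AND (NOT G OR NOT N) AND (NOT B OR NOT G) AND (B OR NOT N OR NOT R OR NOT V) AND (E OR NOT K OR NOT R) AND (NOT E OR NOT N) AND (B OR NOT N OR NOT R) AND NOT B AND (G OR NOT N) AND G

Unit clause (NOT B) forces B = False.
Unit clause (G) forces G = True.
In (B OR NOT G OR NOT N) only NOT N is left, so N = False.
In (NOT G OR K) only K is left, so K = True.
In (NOT E OR NOT G OR N) only NOT E is left, so E = False.
In (E OR NOT G OR NOT K OR NOT V) only NOT V is left, so V = False.
In (E OR NOT R) only NOT R is left, so R = False.
All clauses satisfied.

N: False, K: True, B: False, G: True, E: False, R: False, V: False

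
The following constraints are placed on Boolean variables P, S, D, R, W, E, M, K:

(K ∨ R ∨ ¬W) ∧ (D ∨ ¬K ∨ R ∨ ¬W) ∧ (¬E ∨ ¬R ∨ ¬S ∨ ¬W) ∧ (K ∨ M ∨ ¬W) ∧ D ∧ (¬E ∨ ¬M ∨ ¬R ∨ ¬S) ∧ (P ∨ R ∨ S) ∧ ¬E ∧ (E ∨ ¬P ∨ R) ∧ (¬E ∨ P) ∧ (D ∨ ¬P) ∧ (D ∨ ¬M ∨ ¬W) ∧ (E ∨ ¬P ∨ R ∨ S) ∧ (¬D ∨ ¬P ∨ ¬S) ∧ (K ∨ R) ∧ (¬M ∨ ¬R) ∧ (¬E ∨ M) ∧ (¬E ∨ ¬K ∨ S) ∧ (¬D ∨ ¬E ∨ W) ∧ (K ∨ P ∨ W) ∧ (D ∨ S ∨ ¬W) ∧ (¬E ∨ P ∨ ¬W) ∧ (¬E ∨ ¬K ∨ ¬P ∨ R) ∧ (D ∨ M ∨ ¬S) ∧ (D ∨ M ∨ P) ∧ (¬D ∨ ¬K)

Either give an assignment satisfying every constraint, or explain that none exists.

P=T, S=F, D=T, R=T, W=F, E=F, M=F, K=F

Unit clause (D) forces D = True.
Unit clause (¬E) forces E = False.
In (¬D ∨ ¬K) only ¬K is left, so K = False.
In (K ∨ R) only R is left, so R = True.
In (¬M ∨ ¬R) only ¬M is left, so M = False.
In (K ∨ M ∨ ¬W) only ¬W is left, so W = False.
In (K ∨ P ∨ W) only P is left, so P = True.
In (¬D ∨ ¬P ∨ ¬S) only ¬S is left, so S = False.
All clauses satisfied.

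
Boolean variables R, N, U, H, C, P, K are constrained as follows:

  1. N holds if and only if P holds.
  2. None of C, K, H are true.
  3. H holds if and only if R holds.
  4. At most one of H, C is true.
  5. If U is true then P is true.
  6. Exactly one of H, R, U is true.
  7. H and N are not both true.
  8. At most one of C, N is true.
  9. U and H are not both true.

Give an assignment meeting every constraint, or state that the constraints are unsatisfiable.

R = False, N = True, U = True, H = False, C = False, P = True, K = False

  (1) N=T, P=T — same ✓
  (2) {C, K, H}: 0 true — none ✓
  (3) H=F, R=F — same ✓
  (4) {H, C}: 0 true — at most one ✓
  (5) U=T ⇒ P: T ✓
  (6) {H, R, U}: 1 true — exactly one ✓
  (7) H=F, N=T — not both ✓
  (8) {C, N}: 1 true — at most one ✓
  (9) U=T, H=F — not both ✓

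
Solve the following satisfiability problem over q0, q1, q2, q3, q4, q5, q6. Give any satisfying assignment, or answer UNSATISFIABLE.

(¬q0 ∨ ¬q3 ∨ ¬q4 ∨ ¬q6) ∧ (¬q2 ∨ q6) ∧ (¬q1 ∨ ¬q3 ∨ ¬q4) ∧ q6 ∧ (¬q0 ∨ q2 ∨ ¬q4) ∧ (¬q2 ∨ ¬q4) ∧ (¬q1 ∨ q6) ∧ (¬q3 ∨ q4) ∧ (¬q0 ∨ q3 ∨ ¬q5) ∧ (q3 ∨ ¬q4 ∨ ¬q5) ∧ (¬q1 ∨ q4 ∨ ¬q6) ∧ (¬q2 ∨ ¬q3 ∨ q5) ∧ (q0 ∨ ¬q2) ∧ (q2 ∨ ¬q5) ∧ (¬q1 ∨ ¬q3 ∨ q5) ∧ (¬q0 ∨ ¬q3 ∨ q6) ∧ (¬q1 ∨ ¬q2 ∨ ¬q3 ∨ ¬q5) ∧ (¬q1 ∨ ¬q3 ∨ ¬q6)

Unit clause (q6) forces q6 = True.
Set q0 = False.
  then (q0 ∨ ¬q2) forces q2 = False.
  then (q2 ∨ ¬q5) forces q5 = False.
Set q1 = False.
Set q3 = True.
  then (¬q3 ∨ q4) forces q4 = True.
All clauses satisfied.

q0 = False, q1 = False, q2 = False, q3 = True, q4 = True, q5 = False, q6 = True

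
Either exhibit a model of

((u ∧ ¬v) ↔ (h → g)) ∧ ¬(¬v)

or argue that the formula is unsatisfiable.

v = True; h = True; g = False; u = False

  (u ∧ ¬v) ↔ (h → g) = True
    u ∧ ¬v = False
      ¬v = False
    h → g = False
  ¬(¬v) = True
    ¬v = False
Both conjuncts True, so the formula holds.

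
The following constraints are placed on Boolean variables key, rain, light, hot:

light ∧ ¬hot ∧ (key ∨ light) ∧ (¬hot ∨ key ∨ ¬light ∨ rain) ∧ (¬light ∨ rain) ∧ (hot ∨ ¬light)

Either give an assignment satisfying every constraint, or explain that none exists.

No satisfying assignment exists.

Case light = True:
  (¬hot) forces hot = False.
  Clause (hot ∨ ¬light) is falsified — contradiction.
Case light = False:
  Clause (light) is falsified — contradiction.
Both cases fail, so the formula is unsatisfiable.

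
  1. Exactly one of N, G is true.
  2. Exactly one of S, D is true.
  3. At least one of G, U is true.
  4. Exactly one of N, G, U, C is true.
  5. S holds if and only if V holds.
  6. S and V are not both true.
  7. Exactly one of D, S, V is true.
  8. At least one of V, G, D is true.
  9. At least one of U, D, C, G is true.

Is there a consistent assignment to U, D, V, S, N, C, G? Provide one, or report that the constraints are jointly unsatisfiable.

U = False, D = True, V = False, S = False, N = False, C = False, G = True

  (1) {N, G}: 1 true — exactly one ✓
  (2) {S, D}: 1 true — exactly one ✓
  (3) {G, U}: 1 true — at least one ✓
  (4) {N, G, U, C}: 1 true — exactly one ✓
  (5) S=F, V=F — same ✓
  (6) S=F, V=F — not both ✓
  (7) {D, S, V}: 1 true — exactly one ✓
  (8) {V, G, D}: 2 true — at least one ✓
  (9) {U, D, C, G}: 2 true — at least one ✓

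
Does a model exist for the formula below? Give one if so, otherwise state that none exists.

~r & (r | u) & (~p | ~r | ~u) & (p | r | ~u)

Unit clause (~r) forces r = False.
In (r | u) only u is left, so u = True.
In (p | r | ~u) only p is left, so p = True.
Check each clause:
  (~r): ~r holds.
  (r | u): u holds.
  (~p | ~r | ~u): ~r holds.
  (p | r | ~u): p holds.
All clauses satisfied.

r=F, u=T, p=T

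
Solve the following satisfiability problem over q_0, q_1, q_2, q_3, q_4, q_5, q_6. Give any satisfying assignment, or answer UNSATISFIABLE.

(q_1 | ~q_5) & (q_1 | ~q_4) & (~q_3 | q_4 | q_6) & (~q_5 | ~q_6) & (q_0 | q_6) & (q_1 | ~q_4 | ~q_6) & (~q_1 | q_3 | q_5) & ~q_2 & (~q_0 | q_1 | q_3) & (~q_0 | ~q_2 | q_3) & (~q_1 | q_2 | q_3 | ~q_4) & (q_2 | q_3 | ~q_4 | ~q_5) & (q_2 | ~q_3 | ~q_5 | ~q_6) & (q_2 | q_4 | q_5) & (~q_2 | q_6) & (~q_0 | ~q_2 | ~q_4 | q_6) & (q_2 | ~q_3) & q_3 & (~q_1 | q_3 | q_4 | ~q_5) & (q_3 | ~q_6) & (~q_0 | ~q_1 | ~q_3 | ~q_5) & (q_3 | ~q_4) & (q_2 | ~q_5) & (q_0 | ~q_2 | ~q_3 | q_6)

Case q_2 = True:
  Clause (~q_2) is falsified — contradiction.
Case q_2 = False:
  (q_2 | ~q_3) forces q_3 = False.
  Clause (q_3) is falsified — contradiction.
Both cases fail, so the formula is unsatisfiable.

UNSATISFIABLE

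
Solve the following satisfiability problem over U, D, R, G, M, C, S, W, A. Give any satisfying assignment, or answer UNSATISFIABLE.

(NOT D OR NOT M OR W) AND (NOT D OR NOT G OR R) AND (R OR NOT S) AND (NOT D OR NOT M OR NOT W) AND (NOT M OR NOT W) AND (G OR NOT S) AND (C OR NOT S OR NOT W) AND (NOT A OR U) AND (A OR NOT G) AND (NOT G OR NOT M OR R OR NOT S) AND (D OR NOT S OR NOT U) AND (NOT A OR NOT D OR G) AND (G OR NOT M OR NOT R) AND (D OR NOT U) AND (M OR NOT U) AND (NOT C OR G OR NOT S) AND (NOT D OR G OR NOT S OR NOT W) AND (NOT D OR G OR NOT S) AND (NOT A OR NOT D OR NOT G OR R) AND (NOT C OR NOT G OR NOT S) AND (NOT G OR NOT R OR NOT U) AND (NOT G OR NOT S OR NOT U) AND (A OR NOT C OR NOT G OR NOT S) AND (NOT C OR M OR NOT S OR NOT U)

U=F; D=F; R=F; G=F; M=F; C=F; S=F; W=F; A=F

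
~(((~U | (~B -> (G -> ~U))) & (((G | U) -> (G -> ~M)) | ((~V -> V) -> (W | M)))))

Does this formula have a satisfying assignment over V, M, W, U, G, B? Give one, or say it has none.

V = True, M = True, W = False, U = True, G = True, B = False

  ~(((~U | (~B -> (G -> ~U))) & (((G | U) -> (G -> ~M)) | ((~V -> V) -> (W | M))))) = True
    (~U | (~B -> (G -> ~U))) & (((G | U) -> (G -> ~M)) | ((~V -> V) -> (W | M))) = False
      ~U | (~B -> (G -> ~U)) = False
        ~U = False
        ~B -> (G -> ~U) = False
          ~B = True
          G -> ~U = False
            ~U = False
      ((G | U) -> (G -> ~M)) | ((~V -> V) -> (W | M)) = True
        (G | U) -> (G -> ~M) = False
          G | U = True
          G -> ~M = False
            ~M = False
        (~V -> V) -> (W | M) = True
          ~V -> V = True
            ~V = False
          W | M = True
The formula evaluates to True.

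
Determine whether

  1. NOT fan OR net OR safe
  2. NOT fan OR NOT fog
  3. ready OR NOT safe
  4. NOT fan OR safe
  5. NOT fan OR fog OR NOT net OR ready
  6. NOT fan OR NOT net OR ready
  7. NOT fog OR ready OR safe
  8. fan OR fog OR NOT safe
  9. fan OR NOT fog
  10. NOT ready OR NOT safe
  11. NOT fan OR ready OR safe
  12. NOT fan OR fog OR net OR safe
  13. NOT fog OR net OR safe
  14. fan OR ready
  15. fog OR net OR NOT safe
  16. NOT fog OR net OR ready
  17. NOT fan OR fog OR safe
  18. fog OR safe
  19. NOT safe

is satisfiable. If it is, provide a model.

Case fog = True:
  (NOT fan OR NOT fog) forces fan = False.
  Clause (fan OR NOT fog) is falsified — contradiction.
Case fog = False:
  (fog OR safe) forces safe = True.
  Clause (NOT safe) is falsified — contradiction.
Both cases fail, so the formula is unsatisfiable.

The formula is unsatisfiable.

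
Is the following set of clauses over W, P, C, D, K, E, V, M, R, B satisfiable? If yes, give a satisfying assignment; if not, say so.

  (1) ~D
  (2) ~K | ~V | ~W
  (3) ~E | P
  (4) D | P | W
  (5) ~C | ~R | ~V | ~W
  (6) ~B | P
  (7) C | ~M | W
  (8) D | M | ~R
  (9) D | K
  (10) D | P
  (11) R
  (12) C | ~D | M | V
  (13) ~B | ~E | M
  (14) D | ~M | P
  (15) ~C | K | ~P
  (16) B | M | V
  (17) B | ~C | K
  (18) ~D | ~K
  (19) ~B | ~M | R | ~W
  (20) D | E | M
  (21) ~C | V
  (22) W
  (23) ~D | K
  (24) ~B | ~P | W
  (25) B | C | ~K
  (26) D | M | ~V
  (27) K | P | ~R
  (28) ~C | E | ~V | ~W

Unit clause (~D) forces D = False.
In (D | K) only K is left, so K = True.
In (D | P) only P is left, so P = True.
Unit clause (R) forces R = True.
Unit clause (W) forces W = True.
In (~K | ~V | ~W) only ~V is left, so V = False.
In (D | M | ~R) only M is left, so M = True.
In (~C | V) only ~C is left, so C = False.
In (B | C | ~K) only B is left, so B = True.
Set E = False.
All clauses satisfied.

W = True, P = True, C = False, D = False, K = True, E = False, V = False, M = True, R = True, B = True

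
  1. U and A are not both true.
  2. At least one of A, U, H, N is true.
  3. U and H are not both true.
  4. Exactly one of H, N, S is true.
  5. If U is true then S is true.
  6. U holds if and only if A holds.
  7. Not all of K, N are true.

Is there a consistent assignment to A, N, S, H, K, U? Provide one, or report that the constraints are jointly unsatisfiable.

A = False; N = False; S = False; H = True; K = False; U = False

  (1) U=F, A=F — not both ✓
  (2) {A, U, H, N}: 1 true — at least one ✓
  (3) U=F, H=T — not both ✓
  (4) {H, N, S}: 1 true — exactly one ✓
  (5) U=F ⇒ S: vacuous ✓
  (6) U=F, A=F — same ✓
  (7) {K, N}: 0/2 true — not all ✓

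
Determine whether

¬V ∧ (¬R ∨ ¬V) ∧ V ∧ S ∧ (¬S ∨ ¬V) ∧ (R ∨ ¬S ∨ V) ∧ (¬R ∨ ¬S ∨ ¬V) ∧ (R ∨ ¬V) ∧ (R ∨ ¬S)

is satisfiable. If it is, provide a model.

No satisfying assignment exists.

Case V = True:
  Clause (¬V) is falsified — contradiction.
Case V = False:
  Clause (V) is falsified — contradiction.
Both cases fail, so the formula is unsatisfiable.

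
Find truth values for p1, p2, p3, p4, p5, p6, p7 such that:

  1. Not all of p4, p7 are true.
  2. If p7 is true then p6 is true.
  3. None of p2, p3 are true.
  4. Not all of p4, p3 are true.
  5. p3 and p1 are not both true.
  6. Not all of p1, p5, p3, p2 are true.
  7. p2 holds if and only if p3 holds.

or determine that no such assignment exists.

p1 = True; p2 = False; p3 = False; p4 = False; p5 = False; p6 = True; p7 = False

  (1) {p4, p7}: 0/2 true — not all ✓
  (2) p7=F ⇒ p6: vacuous ✓
  (3) {p2, p3}: 0 true — none ✓
  (4) {p4, p3}: 0/2 true — not all ✓
  (5) p3=F, p1=T — not both ✓
  (6) {p1, p5, p3, p2}: 1/4 true — not all ✓
  (7) p2=F, p3=F — same ✓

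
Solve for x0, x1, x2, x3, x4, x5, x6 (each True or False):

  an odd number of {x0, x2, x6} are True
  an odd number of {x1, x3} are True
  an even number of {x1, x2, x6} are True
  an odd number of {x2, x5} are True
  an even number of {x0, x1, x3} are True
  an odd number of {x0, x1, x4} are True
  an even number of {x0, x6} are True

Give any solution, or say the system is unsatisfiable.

x0 = True, x1 = False, x2 = True, x3 = True, x4 = False, x5 = False, x6 = True

{x0, x2, x6}: 3 true → odd ✓
{x1, x3}: 1 true → odd ✓
{x1, x2, x6}: 2 true → even ✓
{x2, x5}: 1 true → odd ✓
{x0, x1, x3}: 2 true → even ✓
{x0, x1, x4}: 1 true → odd ✓
{x0, x6}: 2 true → even ✓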